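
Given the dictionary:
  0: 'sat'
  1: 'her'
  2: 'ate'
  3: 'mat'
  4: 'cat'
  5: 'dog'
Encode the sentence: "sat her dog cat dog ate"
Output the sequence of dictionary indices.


Look up each word in the dictionary:
  'sat' -> 0
  'her' -> 1
  'dog' -> 5
  'cat' -> 4
  'dog' -> 5
  'ate' -> 2

Encoded: [0, 1, 5, 4, 5, 2]


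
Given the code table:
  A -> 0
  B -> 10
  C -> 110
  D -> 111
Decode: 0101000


Decoding:
0 -> A
10 -> B
10 -> B
0 -> A
0 -> A


Result: ABBAA


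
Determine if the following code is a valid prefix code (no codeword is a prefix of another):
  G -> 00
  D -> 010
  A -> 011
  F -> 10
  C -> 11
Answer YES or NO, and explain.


Checking each pair (does one codeword prefix another?):
  G='00' vs D='010': no prefix
  G='00' vs A='011': no prefix
  G='00' vs F='10': no prefix
  G='00' vs C='11': no prefix
  D='010' vs G='00': no prefix
  D='010' vs A='011': no prefix
  D='010' vs F='10': no prefix
  D='010' vs C='11': no prefix
  A='011' vs G='00': no prefix
  A='011' vs D='010': no prefix
  A='011' vs F='10': no prefix
  A='011' vs C='11': no prefix
  F='10' vs G='00': no prefix
  F='10' vs D='010': no prefix
  F='10' vs A='011': no prefix
  F='10' vs C='11': no prefix
  C='11' vs G='00': no prefix
  C='11' vs D='010': no prefix
  C='11' vs A='011': no prefix
  C='11' vs F='10': no prefix
No violation found over all pairs.

YES -- this is a valid prefix code. No codeword is a prefix of any other codeword.


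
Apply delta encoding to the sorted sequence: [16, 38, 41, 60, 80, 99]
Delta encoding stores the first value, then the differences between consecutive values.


First value: 16
Deltas:
  38 - 16 = 22
  41 - 38 = 3
  60 - 41 = 19
  80 - 60 = 20
  99 - 80 = 19


Delta encoded: [16, 22, 3, 19, 20, 19]


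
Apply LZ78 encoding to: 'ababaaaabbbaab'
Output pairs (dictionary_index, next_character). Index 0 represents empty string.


LZ78 encoding steps:
Dictionary: {0: ''}
Step 1: w='' (idx 0), next='a' -> output (0, 'a'), add 'a' as idx 1
Step 2: w='' (idx 0), next='b' -> output (0, 'b'), add 'b' as idx 2
Step 3: w='a' (idx 1), next='b' -> output (1, 'b'), add 'ab' as idx 3
Step 4: w='a' (idx 1), next='a' -> output (1, 'a'), add 'aa' as idx 4
Step 5: w='aa' (idx 4), next='b' -> output (4, 'b'), add 'aab' as idx 5
Step 6: w='b' (idx 2), next='b' -> output (2, 'b'), add 'bb' as idx 6
Step 7: w='aab' (idx 5), end of input -> output (5, '')


Encoded: [(0, 'a'), (0, 'b'), (1, 'b'), (1, 'a'), (4, 'b'), (2, 'b'), (5, '')]


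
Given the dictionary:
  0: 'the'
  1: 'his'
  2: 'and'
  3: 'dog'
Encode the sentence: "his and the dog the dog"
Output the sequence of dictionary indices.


Look up each word in the dictionary:
  'his' -> 1
  'and' -> 2
  'the' -> 0
  'dog' -> 3
  'the' -> 0
  'dog' -> 3

Encoded: [1, 2, 0, 3, 0, 3]


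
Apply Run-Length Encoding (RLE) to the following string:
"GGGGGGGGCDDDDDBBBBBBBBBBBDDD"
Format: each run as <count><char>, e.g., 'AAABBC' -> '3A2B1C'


Scanning runs left to right:
  i=0: run of 'G' x 8 -> '8G'
  i=8: run of 'C' x 1 -> '1C'
  i=9: run of 'D' x 5 -> '5D'
  i=14: run of 'B' x 11 -> '11B'
  i=25: run of 'D' x 3 -> '3D'

RLE = 8G1C5D11B3D


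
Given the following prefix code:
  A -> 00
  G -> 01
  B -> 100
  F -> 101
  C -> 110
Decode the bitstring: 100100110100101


Decoding step by step:
Bits 100 -> B
Bits 100 -> B
Bits 110 -> C
Bits 100 -> B
Bits 101 -> F


Decoded message: BBCBF


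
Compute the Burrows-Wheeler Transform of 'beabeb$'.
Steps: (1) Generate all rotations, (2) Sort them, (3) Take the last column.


Rotations (sorted):
  0: $beabeb -> last char: b
  1: abeb$be -> last char: e
  2: b$beabe -> last char: e
  3: beabeb$ -> last char: $
  4: beb$bea -> last char: a
  5: eabeb$b -> last char: b
  6: eb$beab -> last char: b


BWT = bee$abb


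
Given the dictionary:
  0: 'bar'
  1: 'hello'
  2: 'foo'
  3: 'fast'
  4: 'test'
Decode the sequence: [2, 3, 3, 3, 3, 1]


Look up each index in the dictionary:
  2 -> 'foo'
  3 -> 'fast'
  3 -> 'fast'
  3 -> 'fast'
  3 -> 'fast'
  1 -> 'hello'

Decoded: "foo fast fast fast fast hello"


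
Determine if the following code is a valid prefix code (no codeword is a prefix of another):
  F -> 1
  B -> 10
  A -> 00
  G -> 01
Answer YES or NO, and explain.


Checking each pair (does one codeword prefix another?):
  F='1' vs B='10': prefix -- VIOLATION

NO -- this is NOT a valid prefix code. F (1) is a prefix of B (10).


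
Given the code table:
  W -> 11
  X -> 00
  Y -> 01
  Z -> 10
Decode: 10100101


Decoding:
10 -> Z
10 -> Z
01 -> Y
01 -> Y


Result: ZZYY


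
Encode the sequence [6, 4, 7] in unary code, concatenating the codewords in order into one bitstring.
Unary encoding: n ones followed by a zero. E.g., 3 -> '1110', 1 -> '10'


Encode each number as n ones followed by a terminating 0:
  6 -> 1111110 (7 bits)
  4 -> 11110 (5 bits)
  7 -> 11111110 (8 bits)
Total length = 7 + 5 + 8 = 20 bits.

Unary([6, 4, 7]) = 11111101111011111110 (20 bits)


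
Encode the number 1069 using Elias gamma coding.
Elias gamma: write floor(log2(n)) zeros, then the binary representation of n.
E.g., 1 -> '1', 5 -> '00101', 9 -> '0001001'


num_bits = floor(log2(1069)) + 1 = 11
leading_zeros = num_bits - 1 = 10
binary(1069) = 10000101101

Elias gamma(1069) = '0000000000' + '10000101101' = 000000000010000101101 (21 bits)


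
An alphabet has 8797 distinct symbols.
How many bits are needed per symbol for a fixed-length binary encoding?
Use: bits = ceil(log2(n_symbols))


log2(8797) = 13.1028
Bracket: 2^13 = 8192 < 8797 <= 2^14 = 16384
So ceil(log2(8797)) = 14

bits = ceil(log2(8797)) = ceil(13.1028) = 14 bits


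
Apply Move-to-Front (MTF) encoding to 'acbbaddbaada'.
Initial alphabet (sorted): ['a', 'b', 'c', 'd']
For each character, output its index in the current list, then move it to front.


MTF encoding:
'a': index 0 in ['a', 'b', 'c', 'd'] -> ['a', 'b', 'c', 'd']
'c': index 2 in ['a', 'b', 'c', 'd'] -> ['c', 'a', 'b', 'd']
'b': index 2 in ['c', 'a', 'b', 'd'] -> ['b', 'c', 'a', 'd']
'b': index 0 in ['b', 'c', 'a', 'd'] -> ['b', 'c', 'a', 'd']
'a': index 2 in ['b', 'c', 'a', 'd'] -> ['a', 'b', 'c', 'd']
'd': index 3 in ['a', 'b', 'c', 'd'] -> ['d', 'a', 'b', 'c']
'd': index 0 in ['d', 'a', 'b', 'c'] -> ['d', 'a', 'b', 'c']
'b': index 2 in ['d', 'a', 'b', 'c'] -> ['b', 'd', 'a', 'c']
'a': index 2 in ['b', 'd', 'a', 'c'] -> ['a', 'b', 'd', 'c']
'a': index 0 in ['a', 'b', 'd', 'c'] -> ['a', 'b', 'd', 'c']
'd': index 2 in ['a', 'b', 'd', 'c'] -> ['d', 'a', 'b', 'c']
'a': index 1 in ['d', 'a', 'b', 'c'] -> ['a', 'd', 'b', 'c']


Output: [0, 2, 2, 0, 2, 3, 0, 2, 2, 0, 2, 1]


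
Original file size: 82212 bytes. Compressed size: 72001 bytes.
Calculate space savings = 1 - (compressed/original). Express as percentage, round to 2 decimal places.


ratio = compressed/original = 72001/82212 = 0.875797
savings = 1 - ratio = 1 - 0.875797 = 0.124203
as a percentage: 0.124203 * 100 = 12.42%

Space savings = 1 - 72001/82212 = 12.42%


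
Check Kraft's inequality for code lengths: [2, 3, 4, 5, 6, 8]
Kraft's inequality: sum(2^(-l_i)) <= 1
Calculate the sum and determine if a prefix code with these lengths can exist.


Sum = 2^(-2) + 2^(-3) + 2^(-4) + 2^(-5) + 2^(-6) + 2^(-8)
    = 0.25 + 0.125 + 0.0625 + 0.03125 + 0.015625 + 0.00390625
    = 125/256 = 0.48828125
Since 0.48828125 <= 1, Kraft's inequality IS satisfied.
A prefix code with these lengths CAN exist.

Kraft sum = 0.48828125. Satisfied.


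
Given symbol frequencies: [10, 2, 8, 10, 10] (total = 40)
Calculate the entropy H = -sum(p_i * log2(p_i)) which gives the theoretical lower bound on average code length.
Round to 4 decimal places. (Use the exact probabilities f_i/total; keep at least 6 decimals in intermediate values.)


Per-symbol terms -p_i * log2(p_i) with p_i = f_i/40:
  p = 10/40 = 0.250000: log2(p) = -2.000000, -p*log2(p) = 0.500000
  p = 2/40 = 0.050000: log2(p) = -4.321928, -p*log2(p) = 0.216096
  p = 8/40 = 0.200000: log2(p) = -2.321928, -p*log2(p) = 0.464386
  p = 10/40 = 0.250000: log2(p) = -2.000000, -p*log2(p) = 0.500000
  p = 10/40 = 0.250000: log2(p) = -2.000000, -p*log2(p) = 0.500000
H = 0.500000 + 0.216096 + 0.464386 + 0.500000 + 0.500000 = 2.180482

H = 2.1805 bits/symbol


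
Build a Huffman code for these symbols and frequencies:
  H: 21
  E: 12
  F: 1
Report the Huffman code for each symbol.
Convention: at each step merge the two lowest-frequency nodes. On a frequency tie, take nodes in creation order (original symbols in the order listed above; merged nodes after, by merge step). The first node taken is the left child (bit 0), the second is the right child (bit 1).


Huffman tree construction:
Step 1: Merge F(1) + E(12) = 13
Step 2: Merge (F+E)(13) + H(21) = 34
Read each symbol's code off the tree from the root (left child = 0, right child = 1).

Codes:
  H: 1 (length 1)
  E: 01 (length 2)
  F: 00 (length 2)
Average code length: 47/34 = 1.3824 bits/symbol


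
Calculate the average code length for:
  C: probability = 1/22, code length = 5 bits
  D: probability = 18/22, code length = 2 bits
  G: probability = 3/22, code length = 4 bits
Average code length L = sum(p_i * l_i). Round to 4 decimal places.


Weighted contributions p_i * l_i:
  C: (1/22) * 5 = 5/22
  D: (18/22) * 2 = 36/22
  G: (3/22) * 4 = 12/22
Sum = (5 + 36 + 12)/22 = 53/22

L = 53/22 = 2.4091 bits/symbol


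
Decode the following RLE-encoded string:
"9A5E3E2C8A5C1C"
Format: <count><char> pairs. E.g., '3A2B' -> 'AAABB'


Expanding each <count><char> pair:
  9A -> 'AAAAAAAAA'
  5E -> 'EEEEE'
  3E -> 'EEE'
  2C -> 'CC'
  8A -> 'AAAAAAAA'
  5C -> 'CCCCC'
  1C -> 'C'

Decoded = AAAAAAAAAEEEEEEEECCAAAAAAAACCCCCC


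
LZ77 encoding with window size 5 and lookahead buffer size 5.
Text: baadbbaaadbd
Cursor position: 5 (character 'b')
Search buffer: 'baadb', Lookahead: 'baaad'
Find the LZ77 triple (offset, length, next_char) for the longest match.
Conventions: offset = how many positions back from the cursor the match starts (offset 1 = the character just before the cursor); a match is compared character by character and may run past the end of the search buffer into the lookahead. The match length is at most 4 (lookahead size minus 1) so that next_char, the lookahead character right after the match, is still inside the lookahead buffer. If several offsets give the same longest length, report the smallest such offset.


Try each offset into the search buffer:
  offset=1 (pos 4, char 'b'): match length 1
  offset=2 (pos 3, char 'd'): match length 0
  offset=3 (pos 2, char 'a'): match length 0
  offset=4 (pos 1, char 'a'): match length 0
  offset=5 (pos 0, char 'b'): match length 3
Longest match has length 3 at offset 5.
next_char = character at position 5 + 3 = 8 -> 'a'

Best match: offset=5, length=3 (matching 'baa' starting at position 0)
LZ77 triple: (5, 3, 'a')


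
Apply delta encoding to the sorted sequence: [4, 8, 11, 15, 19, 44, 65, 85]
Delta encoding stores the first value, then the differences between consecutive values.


First value: 4
Deltas:
  8 - 4 = 4
  11 - 8 = 3
  15 - 11 = 4
  19 - 15 = 4
  44 - 19 = 25
  65 - 44 = 21
  85 - 65 = 20


Delta encoded: [4, 4, 3, 4, 4, 25, 21, 20]


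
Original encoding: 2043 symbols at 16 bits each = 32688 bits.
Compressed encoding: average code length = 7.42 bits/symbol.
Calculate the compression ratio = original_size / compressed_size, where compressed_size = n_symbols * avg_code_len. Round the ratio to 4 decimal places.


original_size = n_symbols * orig_bits = 2043 * 16 = 32688 bits
compressed_size = n_symbols * avg_code_len = 2043 * 7.42 = 15159.06 bits
ratio = original_size / compressed_size = 32688 / 15159.06 = 2.1563

Compression ratio = 2.1563


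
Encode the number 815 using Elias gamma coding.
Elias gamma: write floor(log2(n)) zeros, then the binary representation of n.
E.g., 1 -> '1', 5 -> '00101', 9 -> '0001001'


num_bits = floor(log2(815)) + 1 = 10
leading_zeros = num_bits - 1 = 9
binary(815) = 1100101111

Elias gamma(815) = '000000000' + '1100101111' = 0000000001100101111 (19 bits)


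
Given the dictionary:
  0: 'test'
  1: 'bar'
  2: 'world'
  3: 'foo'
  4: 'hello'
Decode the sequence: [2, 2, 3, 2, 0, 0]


Look up each index in the dictionary:
  2 -> 'world'
  2 -> 'world'
  3 -> 'foo'
  2 -> 'world'
  0 -> 'test'
  0 -> 'test'

Decoded: "world world foo world test test"


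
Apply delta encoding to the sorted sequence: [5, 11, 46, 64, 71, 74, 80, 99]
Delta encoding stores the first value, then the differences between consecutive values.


First value: 5
Deltas:
  11 - 5 = 6
  46 - 11 = 35
  64 - 46 = 18
  71 - 64 = 7
  74 - 71 = 3
  80 - 74 = 6
  99 - 80 = 19


Delta encoded: [5, 6, 35, 18, 7, 3, 6, 19]


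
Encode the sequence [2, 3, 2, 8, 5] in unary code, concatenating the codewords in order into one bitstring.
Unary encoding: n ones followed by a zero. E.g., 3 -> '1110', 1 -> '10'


Encode each number as n ones followed by a terminating 0:
  2 -> 110 (3 bits)
  3 -> 1110 (4 bits)
  2 -> 110 (3 bits)
  8 -> 111111110 (9 bits)
  5 -> 111110 (6 bits)
Total length = 3 + 4 + 3 + 9 + 6 = 25 bits.

Unary([2, 3, 2, 8, 5]) = 1101110110111111110111110 (25 bits)


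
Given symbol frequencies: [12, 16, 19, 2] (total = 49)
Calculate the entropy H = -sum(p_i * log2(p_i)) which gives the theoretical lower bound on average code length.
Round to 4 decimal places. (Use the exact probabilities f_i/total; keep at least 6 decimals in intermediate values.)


Per-symbol terms -p_i * log2(p_i) with p_i = f_i/49:
  p = 12/49 = 0.244898: log2(p) = -2.029747, -p*log2(p) = 0.497081
  p = 16/49 = 0.326531: log2(p) = -1.614710, -p*log2(p) = 0.527252
  p = 19/49 = 0.387755: log2(p) = -1.366782, -p*log2(p) = 0.529977
  p = 2/49 = 0.040816: log2(p) = -4.614710, -p*log2(p) = 0.188356
H = 0.497081 + 0.527252 + 0.529977 + 0.188356 = 1.742666

H = 1.7427 bits/symbol


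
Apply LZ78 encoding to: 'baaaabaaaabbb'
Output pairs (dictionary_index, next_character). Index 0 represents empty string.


LZ78 encoding steps:
Dictionary: {0: ''}
Step 1: w='' (idx 0), next='b' -> output (0, 'b'), add 'b' as idx 1
Step 2: w='' (idx 0), next='a' -> output (0, 'a'), add 'a' as idx 2
Step 3: w='a' (idx 2), next='a' -> output (2, 'a'), add 'aa' as idx 3
Step 4: w='a' (idx 2), next='b' -> output (2, 'b'), add 'ab' as idx 4
Step 5: w='aa' (idx 3), next='a' -> output (3, 'a'), add 'aaa' as idx 5
Step 6: w='ab' (idx 4), next='b' -> output (4, 'b'), add 'abb' as idx 6
Step 7: w='b' (idx 1), end of input -> output (1, '')


Encoded: [(0, 'b'), (0, 'a'), (2, 'a'), (2, 'b'), (3, 'a'), (4, 'b'), (1, '')]


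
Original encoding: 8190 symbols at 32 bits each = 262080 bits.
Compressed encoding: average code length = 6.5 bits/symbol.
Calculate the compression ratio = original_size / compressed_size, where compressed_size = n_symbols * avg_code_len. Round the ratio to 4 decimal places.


original_size = n_symbols * orig_bits = 8190 * 32 = 262080 bits
compressed_size = n_symbols * avg_code_len = 8190 * 6.5 = 53235.0 bits
ratio = original_size / compressed_size = 262080 / 53235.0 = 4.9231

Compression ratio = 4.9231


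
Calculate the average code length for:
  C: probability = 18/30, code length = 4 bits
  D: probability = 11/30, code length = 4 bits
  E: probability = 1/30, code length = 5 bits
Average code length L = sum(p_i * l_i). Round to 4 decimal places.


Weighted contributions p_i * l_i:
  C: (18/30) * 4 = 72/30
  D: (11/30) * 4 = 44/30
  E: (1/30) * 5 = 5/30
Sum = (72 + 44 + 5)/30 = 121/30

L = 121/30 = 4.0333 bits/symbol


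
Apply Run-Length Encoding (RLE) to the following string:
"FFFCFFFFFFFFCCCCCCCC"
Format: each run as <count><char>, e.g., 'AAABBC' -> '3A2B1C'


Scanning runs left to right:
  i=0: run of 'F' x 3 -> '3F'
  i=3: run of 'C' x 1 -> '1C'
  i=4: run of 'F' x 8 -> '8F'
  i=12: run of 'C' x 8 -> '8C'

RLE = 3F1C8F8C


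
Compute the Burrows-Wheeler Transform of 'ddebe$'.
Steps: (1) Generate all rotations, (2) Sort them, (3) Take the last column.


Rotations (sorted):
  0: $ddebe -> last char: e
  1: be$dde -> last char: e
  2: ddebe$ -> last char: $
  3: debe$d -> last char: d
  4: e$ddeb -> last char: b
  5: ebe$dd -> last char: d


BWT = ee$dbd


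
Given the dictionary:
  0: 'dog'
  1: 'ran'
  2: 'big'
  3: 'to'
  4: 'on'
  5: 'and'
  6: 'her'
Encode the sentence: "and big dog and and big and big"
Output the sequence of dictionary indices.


Look up each word in the dictionary:
  'and' -> 5
  'big' -> 2
  'dog' -> 0
  'and' -> 5
  'and' -> 5
  'big' -> 2
  'and' -> 5
  'big' -> 2

Encoded: [5, 2, 0, 5, 5, 2, 5, 2]


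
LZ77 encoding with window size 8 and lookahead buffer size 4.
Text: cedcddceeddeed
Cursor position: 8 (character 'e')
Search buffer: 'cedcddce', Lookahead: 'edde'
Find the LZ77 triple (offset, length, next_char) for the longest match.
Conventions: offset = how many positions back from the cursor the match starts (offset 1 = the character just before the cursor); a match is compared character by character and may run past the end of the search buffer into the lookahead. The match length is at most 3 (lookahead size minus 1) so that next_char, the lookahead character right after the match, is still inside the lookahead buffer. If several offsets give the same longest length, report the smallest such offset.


Try each offset into the search buffer:
  offset=1 (pos 7, char 'e'): match length 1
  offset=2 (pos 6, char 'c'): match length 0
  offset=3 (pos 5, char 'd'): match length 0
  offset=4 (pos 4, char 'd'): match length 0
  offset=5 (pos 3, char 'c'): match length 0
  offset=6 (pos 2, char 'd'): match length 0
  offset=7 (pos 1, char 'e'): match length 2
  offset=8 (pos 0, char 'c'): match length 0
Longest match has length 2 at offset 7.
next_char = character at position 8 + 2 = 10 -> 'd'

Best match: offset=7, length=2 (matching 'ed' starting at position 1)
LZ77 triple: (7, 2, 'd')


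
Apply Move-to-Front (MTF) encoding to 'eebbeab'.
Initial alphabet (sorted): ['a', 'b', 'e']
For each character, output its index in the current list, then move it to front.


MTF encoding:
'e': index 2 in ['a', 'b', 'e'] -> ['e', 'a', 'b']
'e': index 0 in ['e', 'a', 'b'] -> ['e', 'a', 'b']
'b': index 2 in ['e', 'a', 'b'] -> ['b', 'e', 'a']
'b': index 0 in ['b', 'e', 'a'] -> ['b', 'e', 'a']
'e': index 1 in ['b', 'e', 'a'] -> ['e', 'b', 'a']
'a': index 2 in ['e', 'b', 'a'] -> ['a', 'e', 'b']
'b': index 2 in ['a', 'e', 'b'] -> ['b', 'a', 'e']


Output: [2, 0, 2, 0, 1, 2, 2]


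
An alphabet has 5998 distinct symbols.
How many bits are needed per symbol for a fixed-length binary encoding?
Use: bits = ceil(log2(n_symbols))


log2(5998) = 12.5503
Bracket: 2^12 = 4096 < 5998 <= 2^13 = 8192
So ceil(log2(5998)) = 13

bits = ceil(log2(5998)) = ceil(12.5503) = 13 bits


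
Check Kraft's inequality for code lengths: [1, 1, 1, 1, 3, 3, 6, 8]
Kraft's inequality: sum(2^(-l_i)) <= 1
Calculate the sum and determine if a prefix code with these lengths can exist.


Sum = 2^(-1) + 2^(-1) + 2^(-1) + 2^(-1) + 2^(-3) + 2^(-3) + 2^(-6) + 2^(-8)
    = 0.5 + 0.5 + 0.5 + 0.5 + 0.125 + 0.125 + 0.015625 + 0.00390625
    = 581/256 = 2.26953125
Since 2.26953125 > 1, Kraft's inequality is NOT satisfied.
A prefix code with these lengths CANNOT exist.

Kraft sum = 2.26953125. Not satisfied.


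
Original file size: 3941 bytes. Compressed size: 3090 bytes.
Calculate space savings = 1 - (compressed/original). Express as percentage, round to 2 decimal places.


ratio = compressed/original = 3090/3941 = 0.784065
savings = 1 - ratio = 1 - 0.784065 = 0.215935
as a percentage: 0.215935 * 100 = 21.59%

Space savings = 1 - 3090/3941 = 21.59%


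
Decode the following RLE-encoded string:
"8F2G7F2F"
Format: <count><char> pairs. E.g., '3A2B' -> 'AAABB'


Expanding each <count><char> pair:
  8F -> 'FFFFFFFF'
  2G -> 'GG'
  7F -> 'FFFFFFF'
  2F -> 'FF'

Decoded = FFFFFFFFGGFFFFFFFFF


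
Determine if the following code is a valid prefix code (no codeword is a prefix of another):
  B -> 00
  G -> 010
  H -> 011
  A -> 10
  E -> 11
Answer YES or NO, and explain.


Checking each pair (does one codeword prefix another?):
  B='00' vs G='010': no prefix
  B='00' vs H='011': no prefix
  B='00' vs A='10': no prefix
  B='00' vs E='11': no prefix
  G='010' vs B='00': no prefix
  G='010' vs H='011': no prefix
  G='010' vs A='10': no prefix
  G='010' vs E='11': no prefix
  H='011' vs B='00': no prefix
  H='011' vs G='010': no prefix
  H='011' vs A='10': no prefix
  H='011' vs E='11': no prefix
  A='10' vs B='00': no prefix
  A='10' vs G='010': no prefix
  A='10' vs H='011': no prefix
  A='10' vs E='11': no prefix
  E='11' vs B='00': no prefix
  E='11' vs G='010': no prefix
  E='11' vs H='011': no prefix
  E='11' vs A='10': no prefix
No violation found over all pairs.

YES -- this is a valid prefix code. No codeword is a prefix of any other codeword.


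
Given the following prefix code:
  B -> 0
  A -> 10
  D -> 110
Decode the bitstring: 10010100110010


Decoding step by step:
Bits 10 -> A
Bits 0 -> B
Bits 10 -> A
Bits 10 -> A
Bits 0 -> B
Bits 110 -> D
Bits 0 -> B
Bits 10 -> A


Decoded message: ABAABDBA


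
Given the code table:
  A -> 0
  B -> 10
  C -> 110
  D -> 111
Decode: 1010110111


Decoding:
10 -> B
10 -> B
110 -> C
111 -> D


Result: BBCD


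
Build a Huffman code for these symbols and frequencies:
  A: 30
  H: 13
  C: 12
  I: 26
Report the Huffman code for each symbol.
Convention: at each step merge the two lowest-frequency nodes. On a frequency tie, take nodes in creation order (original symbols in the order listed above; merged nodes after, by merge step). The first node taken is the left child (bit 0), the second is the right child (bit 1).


Huffman tree construction:
Step 1: Merge C(12) + H(13) = 25
Step 2: Merge (C+H)(25) + I(26) = 51
Step 3: Merge A(30) + ((C+H)+I)(51) = 81
Read each symbol's code off the tree from the root (left child = 0, right child = 1).

Codes:
  A: 0 (length 1)
  H: 101 (length 3)
  C: 100 (length 3)
  I: 11 (length 2)
Average code length: 157/81 = 1.9383 bits/symbol


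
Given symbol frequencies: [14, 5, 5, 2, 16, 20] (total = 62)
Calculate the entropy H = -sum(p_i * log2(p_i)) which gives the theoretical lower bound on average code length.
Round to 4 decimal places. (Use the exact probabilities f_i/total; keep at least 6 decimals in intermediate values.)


Per-symbol terms -p_i * log2(p_i) with p_i = f_i/62:
  p = 14/62 = 0.225806: log2(p) = -2.146841, -p*log2(p) = 0.484771
  p = 5/62 = 0.080645: log2(p) = -3.632268, -p*log2(p) = 0.292925
  p = 5/62 = 0.080645: log2(p) = -3.632268, -p*log2(p) = 0.292925
  p = 2/62 = 0.032258: log2(p) = -4.954196, -p*log2(p) = 0.159813
  p = 16/62 = 0.258065: log2(p) = -1.954196, -p*log2(p) = 0.504309
  p = 20/62 = 0.322581: log2(p) = -1.632268, -p*log2(p) = 0.526538
H = 0.484771 + 0.292925 + 0.292925 + 0.159813 + 0.504309 + 0.526538 = 2.261281

H = 2.2613 bits/symbol


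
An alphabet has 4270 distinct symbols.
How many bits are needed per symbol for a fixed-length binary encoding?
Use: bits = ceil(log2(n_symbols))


log2(4270) = 12.06
Bracket: 2^12 = 4096 < 4270 <= 2^13 = 8192
So ceil(log2(4270)) = 13

bits = ceil(log2(4270)) = ceil(12.06) = 13 bits


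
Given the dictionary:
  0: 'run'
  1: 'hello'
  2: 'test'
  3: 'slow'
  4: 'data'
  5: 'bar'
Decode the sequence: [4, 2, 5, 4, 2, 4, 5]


Look up each index in the dictionary:
  4 -> 'data'
  2 -> 'test'
  5 -> 'bar'
  4 -> 'data'
  2 -> 'test'
  4 -> 'data'
  5 -> 'bar'

Decoded: "data test bar data test data bar"


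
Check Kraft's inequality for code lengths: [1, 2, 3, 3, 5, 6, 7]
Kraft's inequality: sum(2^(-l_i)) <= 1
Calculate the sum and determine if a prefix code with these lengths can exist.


Sum = 2^(-1) + 2^(-2) + 2^(-3) + 2^(-3) + 2^(-5) + 2^(-6) + 2^(-7)
    = 0.5 + 0.25 + 0.125 + 0.125 + 0.03125 + 0.015625 + 0.0078125
    = 135/128 = 1.0546875
Since 1.0546875 > 1, Kraft's inequality is NOT satisfied.
A prefix code with these lengths CANNOT exist.

Kraft sum = 1.0546875. Not satisfied.


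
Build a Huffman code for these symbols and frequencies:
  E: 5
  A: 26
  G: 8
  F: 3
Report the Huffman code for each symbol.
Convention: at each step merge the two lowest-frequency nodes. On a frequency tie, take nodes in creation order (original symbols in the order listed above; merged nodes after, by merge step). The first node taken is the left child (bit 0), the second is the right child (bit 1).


Huffman tree construction:
Step 1: Merge F(3) + E(5) = 8
Step 2: Merge G(8) + (F+E)(8) = 16
Step 3: Merge (G+(F+E))(16) + A(26) = 42
Read each symbol's code off the tree from the root (left child = 0, right child = 1).

Codes:
  E: 011 (length 3)
  A: 1 (length 1)
  G: 00 (length 2)
  F: 010 (length 3)
Average code length: 66/42 = 1.5714 bits/symbol


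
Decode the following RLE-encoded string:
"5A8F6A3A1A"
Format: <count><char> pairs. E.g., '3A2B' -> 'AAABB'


Expanding each <count><char> pair:
  5A -> 'AAAAA'
  8F -> 'FFFFFFFF'
  6A -> 'AAAAAA'
  3A -> 'AAA'
  1A -> 'A'

Decoded = AAAAAFFFFFFFFAAAAAAAAAA


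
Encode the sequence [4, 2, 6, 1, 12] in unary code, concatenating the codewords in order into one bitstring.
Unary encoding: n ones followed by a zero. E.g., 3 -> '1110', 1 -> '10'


Encode each number as n ones followed by a terminating 0:
  4 -> 11110 (5 bits)
  2 -> 110 (3 bits)
  6 -> 1111110 (7 bits)
  1 -> 10 (2 bits)
  12 -> 1111111111110 (13 bits)
Total length = 5 + 3 + 7 + 2 + 13 = 30 bits.

Unary([4, 2, 6, 1, 12]) = 111101101111110101111111111110 (30 bits)


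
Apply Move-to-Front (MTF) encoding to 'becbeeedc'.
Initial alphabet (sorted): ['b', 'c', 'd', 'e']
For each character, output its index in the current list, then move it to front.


MTF encoding:
'b': index 0 in ['b', 'c', 'd', 'e'] -> ['b', 'c', 'd', 'e']
'e': index 3 in ['b', 'c', 'd', 'e'] -> ['e', 'b', 'c', 'd']
'c': index 2 in ['e', 'b', 'c', 'd'] -> ['c', 'e', 'b', 'd']
'b': index 2 in ['c', 'e', 'b', 'd'] -> ['b', 'c', 'e', 'd']
'e': index 2 in ['b', 'c', 'e', 'd'] -> ['e', 'b', 'c', 'd']
'e': index 0 in ['e', 'b', 'c', 'd'] -> ['e', 'b', 'c', 'd']
'e': index 0 in ['e', 'b', 'c', 'd'] -> ['e', 'b', 'c', 'd']
'd': index 3 in ['e', 'b', 'c', 'd'] -> ['d', 'e', 'b', 'c']
'c': index 3 in ['d', 'e', 'b', 'c'] -> ['c', 'd', 'e', 'b']


Output: [0, 3, 2, 2, 2, 0, 0, 3, 3]


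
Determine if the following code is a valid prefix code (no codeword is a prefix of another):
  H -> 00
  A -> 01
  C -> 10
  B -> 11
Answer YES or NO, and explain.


Checking each pair (does one codeword prefix another?):
  H='00' vs A='01': no prefix
  H='00' vs C='10': no prefix
  H='00' vs B='11': no prefix
  A='01' vs H='00': no prefix
  A='01' vs C='10': no prefix
  A='01' vs B='11': no prefix
  C='10' vs H='00': no prefix
  C='10' vs A='01': no prefix
  C='10' vs B='11': no prefix
  B='11' vs H='00': no prefix
  B='11' vs A='01': no prefix
  B='11' vs C='10': no prefix
No violation found over all pairs.

YES -- this is a valid prefix code. No codeword is a prefix of any other codeword.


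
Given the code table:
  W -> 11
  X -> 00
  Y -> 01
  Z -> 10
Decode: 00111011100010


Decoding:
00 -> X
11 -> W
10 -> Z
11 -> W
10 -> Z
00 -> X
10 -> Z


Result: XWZWZXZ


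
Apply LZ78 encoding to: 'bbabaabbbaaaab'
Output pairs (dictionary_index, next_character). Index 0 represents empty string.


LZ78 encoding steps:
Dictionary: {0: ''}
Step 1: w='' (idx 0), next='b' -> output (0, 'b'), add 'b' as idx 1
Step 2: w='b' (idx 1), next='a' -> output (1, 'a'), add 'ba' as idx 2
Step 3: w='ba' (idx 2), next='a' -> output (2, 'a'), add 'baa' as idx 3
Step 4: w='b' (idx 1), next='b' -> output (1, 'b'), add 'bb' as idx 4
Step 5: w='baa' (idx 3), next='a' -> output (3, 'a'), add 'baaa' as idx 5
Step 6: w='' (idx 0), next='a' -> output (0, 'a'), add 'a' as idx 6
Step 7: w='b' (idx 1), end of input -> output (1, '')


Encoded: [(0, 'b'), (1, 'a'), (2, 'a'), (1, 'b'), (3, 'a'), (0, 'a'), (1, '')]


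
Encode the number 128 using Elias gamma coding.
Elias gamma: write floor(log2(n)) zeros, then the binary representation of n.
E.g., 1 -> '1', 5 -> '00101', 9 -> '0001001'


num_bits = floor(log2(128)) + 1 = 8
leading_zeros = num_bits - 1 = 7
binary(128) = 10000000

Elias gamma(128) = '0000000' + '10000000' = 000000010000000 (15 bits)


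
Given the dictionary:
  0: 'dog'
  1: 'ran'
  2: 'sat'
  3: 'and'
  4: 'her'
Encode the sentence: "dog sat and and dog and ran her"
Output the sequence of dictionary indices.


Look up each word in the dictionary:
  'dog' -> 0
  'sat' -> 2
  'and' -> 3
  'and' -> 3
  'dog' -> 0
  'and' -> 3
  'ran' -> 1
  'her' -> 4

Encoded: [0, 2, 3, 3, 0, 3, 1, 4]


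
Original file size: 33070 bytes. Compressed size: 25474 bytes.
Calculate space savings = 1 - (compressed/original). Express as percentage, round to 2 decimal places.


ratio = compressed/original = 25474/33070 = 0.770305
savings = 1 - ratio = 1 - 0.770305 = 0.229695
as a percentage: 0.229695 * 100 = 22.97%

Space savings = 1 - 25474/33070 = 22.97%


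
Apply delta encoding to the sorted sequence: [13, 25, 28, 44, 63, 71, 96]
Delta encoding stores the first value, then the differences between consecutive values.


First value: 13
Deltas:
  25 - 13 = 12
  28 - 25 = 3
  44 - 28 = 16
  63 - 44 = 19
  71 - 63 = 8
  96 - 71 = 25


Delta encoded: [13, 12, 3, 16, 19, 8, 25]


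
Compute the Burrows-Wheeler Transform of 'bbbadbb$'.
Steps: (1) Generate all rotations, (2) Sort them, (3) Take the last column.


Rotations (sorted):
  0: $bbbadbb -> last char: b
  1: adbb$bbb -> last char: b
  2: b$bbbadb -> last char: b
  3: badbb$bb -> last char: b
  4: bb$bbbad -> last char: d
  5: bbadbb$b -> last char: b
  6: bbbadbb$ -> last char: $
  7: dbb$bbba -> last char: a


BWT = bbbbdb$a


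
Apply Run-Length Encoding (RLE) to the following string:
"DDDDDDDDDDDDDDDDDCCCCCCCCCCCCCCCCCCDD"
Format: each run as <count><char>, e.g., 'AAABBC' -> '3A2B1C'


Scanning runs left to right:
  i=0: run of 'D' x 17 -> '17D'
  i=17: run of 'C' x 18 -> '18C'
  i=35: run of 'D' x 2 -> '2D'

RLE = 17D18C2D


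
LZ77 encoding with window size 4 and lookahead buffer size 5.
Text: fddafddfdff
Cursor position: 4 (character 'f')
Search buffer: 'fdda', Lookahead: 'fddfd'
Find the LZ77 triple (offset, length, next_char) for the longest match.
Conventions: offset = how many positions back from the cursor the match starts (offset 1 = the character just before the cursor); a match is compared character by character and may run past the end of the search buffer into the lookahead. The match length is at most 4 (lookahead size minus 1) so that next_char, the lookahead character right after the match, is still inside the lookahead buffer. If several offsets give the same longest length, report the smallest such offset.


Try each offset into the search buffer:
  offset=1 (pos 3, char 'a'): match length 0
  offset=2 (pos 2, char 'd'): match length 0
  offset=3 (pos 1, char 'd'): match length 0
  offset=4 (pos 0, char 'f'): match length 3
Longest match has length 3 at offset 4.
next_char = character at position 4 + 3 = 7 -> 'f'

Best match: offset=4, length=3 (matching 'fdd' starting at position 0)
LZ77 triple: (4, 3, 'f')


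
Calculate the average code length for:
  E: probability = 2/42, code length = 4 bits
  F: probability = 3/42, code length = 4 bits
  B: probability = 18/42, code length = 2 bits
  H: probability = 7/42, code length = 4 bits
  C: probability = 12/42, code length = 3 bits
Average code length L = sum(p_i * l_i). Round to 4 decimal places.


Weighted contributions p_i * l_i:
  E: (2/42) * 4 = 8/42
  F: (3/42) * 4 = 12/42
  B: (18/42) * 2 = 36/42
  H: (7/42) * 4 = 28/42
  C: (12/42) * 3 = 36/42
Sum = (8 + 12 + 36 + 28 + 36)/42 = 120/42

L = 120/42 = 2.8571 bits/symbol


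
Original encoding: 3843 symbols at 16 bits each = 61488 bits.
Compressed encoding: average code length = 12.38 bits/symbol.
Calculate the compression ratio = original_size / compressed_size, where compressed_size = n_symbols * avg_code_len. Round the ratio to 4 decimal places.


original_size = n_symbols * orig_bits = 3843 * 16 = 61488 bits
compressed_size = n_symbols * avg_code_len = 3843 * 12.38 = 47576.34 bits
ratio = original_size / compressed_size = 61488 / 47576.34 = 1.2924

Compression ratio = 1.2924


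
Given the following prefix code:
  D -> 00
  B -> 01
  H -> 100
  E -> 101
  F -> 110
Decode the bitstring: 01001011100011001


Decoding step by step:
Bits 01 -> B
Bits 00 -> D
Bits 101 -> E
Bits 110 -> F
Bits 00 -> D
Bits 110 -> F
Bits 01 -> B


Decoded message: BDEFDFB


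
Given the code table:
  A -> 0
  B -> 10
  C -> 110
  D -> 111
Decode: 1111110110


Decoding:
111 -> D
111 -> D
0 -> A
110 -> C


Result: DDAC


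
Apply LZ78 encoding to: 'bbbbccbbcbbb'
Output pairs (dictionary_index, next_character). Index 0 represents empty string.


LZ78 encoding steps:
Dictionary: {0: ''}
Step 1: w='' (idx 0), next='b' -> output (0, 'b'), add 'b' as idx 1
Step 2: w='b' (idx 1), next='b' -> output (1, 'b'), add 'bb' as idx 2
Step 3: w='b' (idx 1), next='c' -> output (1, 'c'), add 'bc' as idx 3
Step 4: w='' (idx 0), next='c' -> output (0, 'c'), add 'c' as idx 4
Step 5: w='bb' (idx 2), next='c' -> output (2, 'c'), add 'bbc' as idx 5
Step 6: w='bb' (idx 2), next='b' -> output (2, 'b'), add 'bbb' as idx 6


Encoded: [(0, 'b'), (1, 'b'), (1, 'c'), (0, 'c'), (2, 'c'), (2, 'b')]


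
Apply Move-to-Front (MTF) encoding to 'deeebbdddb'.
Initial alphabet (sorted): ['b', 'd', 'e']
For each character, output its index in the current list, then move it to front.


MTF encoding:
'd': index 1 in ['b', 'd', 'e'] -> ['d', 'b', 'e']
'e': index 2 in ['d', 'b', 'e'] -> ['e', 'd', 'b']
'e': index 0 in ['e', 'd', 'b'] -> ['e', 'd', 'b']
'e': index 0 in ['e', 'd', 'b'] -> ['e', 'd', 'b']
'b': index 2 in ['e', 'd', 'b'] -> ['b', 'e', 'd']
'b': index 0 in ['b', 'e', 'd'] -> ['b', 'e', 'd']
'd': index 2 in ['b', 'e', 'd'] -> ['d', 'b', 'e']
'd': index 0 in ['d', 'b', 'e'] -> ['d', 'b', 'e']
'd': index 0 in ['d', 'b', 'e'] -> ['d', 'b', 'e']
'b': index 1 in ['d', 'b', 'e'] -> ['b', 'd', 'e']


Output: [1, 2, 0, 0, 2, 0, 2, 0, 0, 1]


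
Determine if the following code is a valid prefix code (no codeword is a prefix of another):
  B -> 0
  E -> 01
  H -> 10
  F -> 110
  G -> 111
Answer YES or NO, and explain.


Checking each pair (does one codeword prefix another?):
  B='0' vs E='01': prefix -- VIOLATION

NO -- this is NOT a valid prefix code. B (0) is a prefix of E (01).


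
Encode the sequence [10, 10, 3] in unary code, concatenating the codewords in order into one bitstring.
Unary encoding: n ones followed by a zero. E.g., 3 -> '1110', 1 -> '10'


Encode each number as n ones followed by a terminating 0:
  10 -> 11111111110 (11 bits)
  10 -> 11111111110 (11 bits)
  3 -> 1110 (4 bits)
Total length = 11 + 11 + 4 = 26 bits.

Unary([10, 10, 3]) = 11111111110111111111101110 (26 bits)


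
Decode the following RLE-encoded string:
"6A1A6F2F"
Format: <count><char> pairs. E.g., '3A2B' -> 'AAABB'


Expanding each <count><char> pair:
  6A -> 'AAAAAA'
  1A -> 'A'
  6F -> 'FFFFFF'
  2F -> 'FF'

Decoded = AAAAAAAFFFFFFFF


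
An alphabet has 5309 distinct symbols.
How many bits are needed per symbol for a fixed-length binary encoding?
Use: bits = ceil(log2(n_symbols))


log2(5309) = 12.3742
Bracket: 2^12 = 4096 < 5309 <= 2^13 = 8192
So ceil(log2(5309)) = 13

bits = ceil(log2(5309)) = ceil(12.3742) = 13 bits


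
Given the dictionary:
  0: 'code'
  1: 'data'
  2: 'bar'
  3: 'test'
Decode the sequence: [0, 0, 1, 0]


Look up each index in the dictionary:
  0 -> 'code'
  0 -> 'code'
  1 -> 'data'
  0 -> 'code'

Decoded: "code code data code"


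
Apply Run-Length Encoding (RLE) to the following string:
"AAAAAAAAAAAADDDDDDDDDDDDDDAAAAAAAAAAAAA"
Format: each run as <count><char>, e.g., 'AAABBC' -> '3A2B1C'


Scanning runs left to right:
  i=0: run of 'A' x 12 -> '12A'
  i=12: run of 'D' x 14 -> '14D'
  i=26: run of 'A' x 13 -> '13A'

RLE = 12A14D13A


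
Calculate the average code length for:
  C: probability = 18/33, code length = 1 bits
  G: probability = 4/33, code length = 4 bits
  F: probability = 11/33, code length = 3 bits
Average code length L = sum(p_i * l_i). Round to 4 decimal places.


Weighted contributions p_i * l_i:
  C: (18/33) * 1 = 18/33
  G: (4/33) * 4 = 16/33
  F: (11/33) * 3 = 33/33
Sum = (18 + 16 + 33)/33 = 67/33

L = 67/33 = 2.0303 bits/symbol


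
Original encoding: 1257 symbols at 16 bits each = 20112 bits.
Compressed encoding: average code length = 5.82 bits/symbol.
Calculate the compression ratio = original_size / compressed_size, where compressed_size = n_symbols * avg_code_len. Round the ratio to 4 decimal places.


original_size = n_symbols * orig_bits = 1257 * 16 = 20112 bits
compressed_size = n_symbols * avg_code_len = 1257 * 5.82 = 7315.74 bits
ratio = original_size / compressed_size = 20112 / 7315.74 = 2.7491

Compression ratio = 2.7491


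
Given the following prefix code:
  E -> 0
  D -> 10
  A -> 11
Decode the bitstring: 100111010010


Decoding step by step:
Bits 10 -> D
Bits 0 -> E
Bits 11 -> A
Bits 10 -> D
Bits 10 -> D
Bits 0 -> E
Bits 10 -> D


Decoded message: DEADDED


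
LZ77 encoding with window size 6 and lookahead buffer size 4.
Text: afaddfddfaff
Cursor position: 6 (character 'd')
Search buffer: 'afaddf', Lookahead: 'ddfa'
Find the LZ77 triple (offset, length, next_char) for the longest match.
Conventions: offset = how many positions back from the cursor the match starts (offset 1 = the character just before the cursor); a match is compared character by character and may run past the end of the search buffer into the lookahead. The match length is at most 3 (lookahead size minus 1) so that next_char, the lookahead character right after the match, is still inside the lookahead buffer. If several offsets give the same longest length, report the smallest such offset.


Try each offset into the search buffer:
  offset=1 (pos 5, char 'f'): match length 0
  offset=2 (pos 4, char 'd'): match length 1
  offset=3 (pos 3, char 'd'): match length 3
  offset=4 (pos 2, char 'a'): match length 0
  offset=5 (pos 1, char 'f'): match length 0
  offset=6 (pos 0, char 'a'): match length 0
Longest match has length 3 at offset 3.
next_char = character at position 6 + 3 = 9 -> 'a'

Best match: offset=3, length=3 (matching 'ddf' starting at position 3)
LZ77 triple: (3, 3, 'a')


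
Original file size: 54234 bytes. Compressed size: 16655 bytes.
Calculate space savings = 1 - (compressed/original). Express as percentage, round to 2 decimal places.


ratio = compressed/original = 16655/54234 = 0.307095
savings = 1 - ratio = 1 - 0.307095 = 0.692905
as a percentage: 0.692905 * 100 = 69.29%

Space savings = 1 - 16655/54234 = 69.29%


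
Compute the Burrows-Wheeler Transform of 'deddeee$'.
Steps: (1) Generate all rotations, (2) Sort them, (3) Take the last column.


Rotations (sorted):
  0: $deddeee -> last char: e
  1: ddeee$de -> last char: e
  2: deddeee$ -> last char: $
  3: deee$ded -> last char: d
  4: e$deddee -> last char: e
  5: eddeee$d -> last char: d
  6: ee$dedde -> last char: e
  7: eee$dedd -> last char: d


BWT = ee$deded


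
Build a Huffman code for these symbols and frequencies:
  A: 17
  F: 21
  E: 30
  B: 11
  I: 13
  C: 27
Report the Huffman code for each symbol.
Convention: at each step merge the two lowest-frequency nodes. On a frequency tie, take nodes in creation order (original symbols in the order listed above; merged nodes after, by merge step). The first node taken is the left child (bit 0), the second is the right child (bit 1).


Huffman tree construction:
Step 1: Merge B(11) + I(13) = 24
Step 2: Merge A(17) + F(21) = 38
Step 3: Merge (B+I)(24) + C(27) = 51
Step 4: Merge E(30) + (A+F)(38) = 68
Step 5: Merge ((B+I)+C)(51) + (E+(A+F))(68) = 119
Read each symbol's code off the tree from the root (left child = 0, right child = 1).

Codes:
  A: 110 (length 3)
  F: 111 (length 3)
  E: 10 (length 2)
  B: 000 (length 3)
  I: 001 (length 3)
  C: 01 (length 2)
Average code length: 300/119 = 2.5210 bits/symbol


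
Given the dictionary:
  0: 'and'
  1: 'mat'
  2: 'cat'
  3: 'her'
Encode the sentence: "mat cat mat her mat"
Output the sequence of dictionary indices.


Look up each word in the dictionary:
  'mat' -> 1
  'cat' -> 2
  'mat' -> 1
  'her' -> 3
  'mat' -> 1

Encoded: [1, 2, 1, 3, 1]
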